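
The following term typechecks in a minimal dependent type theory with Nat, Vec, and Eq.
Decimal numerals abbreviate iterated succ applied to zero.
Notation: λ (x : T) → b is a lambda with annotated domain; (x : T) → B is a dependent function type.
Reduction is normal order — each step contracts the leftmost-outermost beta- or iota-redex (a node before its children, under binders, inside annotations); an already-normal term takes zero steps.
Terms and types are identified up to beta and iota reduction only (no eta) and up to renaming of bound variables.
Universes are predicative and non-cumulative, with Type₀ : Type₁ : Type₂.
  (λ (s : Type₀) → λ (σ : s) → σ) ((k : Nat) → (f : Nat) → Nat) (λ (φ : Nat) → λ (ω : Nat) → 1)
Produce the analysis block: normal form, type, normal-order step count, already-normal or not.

resulting normal form:
  λ (s : Nat) → λ (σ : Nat) → 1
type:
  (s : Nat) → (σ : Nat) → Nat
normal-order step count: 2
already normal: no
first contracted redex: a beta-redex


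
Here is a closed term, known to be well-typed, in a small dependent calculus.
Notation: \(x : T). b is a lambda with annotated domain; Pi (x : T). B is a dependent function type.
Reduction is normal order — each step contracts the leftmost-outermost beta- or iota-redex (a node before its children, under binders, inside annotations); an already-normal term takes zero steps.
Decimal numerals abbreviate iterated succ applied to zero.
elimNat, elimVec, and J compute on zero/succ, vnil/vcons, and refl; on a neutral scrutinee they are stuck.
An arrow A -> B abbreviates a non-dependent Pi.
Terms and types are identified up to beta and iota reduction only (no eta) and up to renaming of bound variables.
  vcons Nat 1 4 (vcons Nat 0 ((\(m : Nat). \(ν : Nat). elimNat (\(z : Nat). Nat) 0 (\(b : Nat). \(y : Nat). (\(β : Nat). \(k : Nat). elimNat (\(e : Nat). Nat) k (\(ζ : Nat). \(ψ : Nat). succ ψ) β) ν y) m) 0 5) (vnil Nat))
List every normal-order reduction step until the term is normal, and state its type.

normal-order reduction sequence:
  vcons Nat 1 4 (vcons Nat 0 ((\(m : Nat). \(ν : Nat). elimNat (\(z : Nat). Nat) 0 (\(b : Nat). \(y : Nat). (\(β : Nat). \(k : Nat). elimNat (\(e : Nat). Nat) k (\(ζ : Nat). \(ψ : Nat). succ ψ) β) ν y) m) 0 5) (vnil Nat))
  ~> vcons Nat 1 4 (vcons Nat 0 ((\(m : Nat). elimNat (\(ν : Nat). Nat) 0 (\(z : Nat). \(b : Nat). (\(y : Nat). \(β : Nat). elimNat (\(k : Nat). Nat) β (\(e : Nat). \(ζ : Nat). succ ζ) y) m b) 0) 5) (vnil Nat))
  ~> vcons Nat 1 4 (vcons Nat 0 (elimNat (\(m : Nat). Nat) 0 (\(ν : Nat). \(z : Nat). (\(b : Nat). \(y : Nat). elimNat (\(β : Nat). Nat) y (\(k : Nat). \(e : Nat). succ e) b) 5 z) 0) (vnil Nat))
  ~> vcons Nat 1 4 (vcons Nat 0 0 (vnil Nat))
the term's type:
  Vec Nat 2


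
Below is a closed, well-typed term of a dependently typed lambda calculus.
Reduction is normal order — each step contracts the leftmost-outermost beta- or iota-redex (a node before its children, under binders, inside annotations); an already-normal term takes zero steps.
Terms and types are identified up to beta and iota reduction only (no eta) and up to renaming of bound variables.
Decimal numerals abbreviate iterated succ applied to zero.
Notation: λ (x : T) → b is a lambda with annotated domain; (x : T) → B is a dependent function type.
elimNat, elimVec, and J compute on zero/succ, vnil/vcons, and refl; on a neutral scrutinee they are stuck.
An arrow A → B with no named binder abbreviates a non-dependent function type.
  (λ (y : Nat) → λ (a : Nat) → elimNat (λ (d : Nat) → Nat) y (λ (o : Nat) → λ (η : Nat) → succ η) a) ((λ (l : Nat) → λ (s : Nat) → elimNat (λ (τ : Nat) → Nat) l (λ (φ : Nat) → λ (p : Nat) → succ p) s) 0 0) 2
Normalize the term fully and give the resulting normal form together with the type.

resulting normal form:
  2
the term's type:
  Nat


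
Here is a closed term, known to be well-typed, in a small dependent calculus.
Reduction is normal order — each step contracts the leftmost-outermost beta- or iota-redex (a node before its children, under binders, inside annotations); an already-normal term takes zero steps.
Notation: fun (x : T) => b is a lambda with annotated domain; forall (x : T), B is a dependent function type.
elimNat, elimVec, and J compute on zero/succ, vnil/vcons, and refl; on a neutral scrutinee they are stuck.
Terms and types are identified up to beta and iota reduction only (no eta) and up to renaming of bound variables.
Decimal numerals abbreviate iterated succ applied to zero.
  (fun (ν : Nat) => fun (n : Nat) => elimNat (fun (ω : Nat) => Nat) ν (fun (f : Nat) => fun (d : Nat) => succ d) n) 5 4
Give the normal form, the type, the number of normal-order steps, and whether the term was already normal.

normal form:
  9
type:
  Nat
normal-order step count: 15
term was already normal: no
first redex: a beta-redex


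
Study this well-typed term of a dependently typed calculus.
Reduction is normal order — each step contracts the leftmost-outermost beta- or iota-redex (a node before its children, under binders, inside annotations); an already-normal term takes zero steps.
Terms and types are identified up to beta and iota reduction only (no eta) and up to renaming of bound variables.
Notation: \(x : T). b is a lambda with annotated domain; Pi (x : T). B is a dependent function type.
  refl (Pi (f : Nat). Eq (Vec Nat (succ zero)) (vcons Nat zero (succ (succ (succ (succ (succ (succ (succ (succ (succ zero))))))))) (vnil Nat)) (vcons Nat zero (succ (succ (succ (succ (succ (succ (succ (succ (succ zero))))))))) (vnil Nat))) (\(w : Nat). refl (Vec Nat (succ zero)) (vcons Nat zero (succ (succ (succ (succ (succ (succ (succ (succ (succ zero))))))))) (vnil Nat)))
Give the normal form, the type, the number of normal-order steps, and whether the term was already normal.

resulting normal form:
  refl (Pi (f : Nat). Eq (Vec Nat (succ zero)) (vcons Nat zero (succ (succ (succ (succ (succ (succ (succ (succ (succ zero))))))))) (vnil Nat)) (vcons Nat zero (succ (succ (succ (succ (succ (succ (succ (succ (succ zero))))))))) (vnil Nat))) (\(w : Nat). refl (Vec Nat (succ zero)) (vcons Nat zero (succ (succ (succ (succ (succ (succ (succ (succ (succ zero))))))))) (vnil Nat)))
inferred type:
  Eq (Pi (f : Nat). Eq (Vec Nat (succ zero)) (vcons Nat zero (succ (succ (succ (succ (succ (succ (succ (succ (succ zero))))))))) (vnil Nat)) (vcons Nat zero (succ (succ (succ (succ (succ (succ (succ (succ (succ zero))))))))) (vnil Nat))) (\(w : Nat). refl (Vec Nat (succ zero)) (vcons Nat zero (succ (succ (succ (succ (succ (succ (succ (succ (succ zero))))))))) (vnil Nat))) (\(κ : Nat). refl (Vec Nat (succ zero)) (vcons Nat zero (succ (succ (succ (succ (succ (succ (succ (succ (succ zero))))))))) (vnil Nat)))
normal-order step count: 0
already normal: yes


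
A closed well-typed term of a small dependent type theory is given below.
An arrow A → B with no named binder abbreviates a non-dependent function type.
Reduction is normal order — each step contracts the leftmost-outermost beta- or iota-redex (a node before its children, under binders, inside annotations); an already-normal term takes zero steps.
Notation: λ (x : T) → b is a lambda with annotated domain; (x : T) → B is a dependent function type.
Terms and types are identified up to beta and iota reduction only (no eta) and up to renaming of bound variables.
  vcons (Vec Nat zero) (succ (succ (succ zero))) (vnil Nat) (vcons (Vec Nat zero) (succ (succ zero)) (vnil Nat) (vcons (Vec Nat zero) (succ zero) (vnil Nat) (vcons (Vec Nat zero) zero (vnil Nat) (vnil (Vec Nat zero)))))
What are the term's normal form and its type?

normal form:
  vcons (Vec Nat zero) (succ (succ (succ zero))) (vnil Nat) (vcons (Vec Nat zero) (succ (succ zero)) (vnil Nat) (vcons (Vec Nat zero) (succ zero) (vnil Nat) (vcons (Vec Nat zero) zero (vnil Nat) (vnil (Vec Nat zero)))))
the term's type:
  Vec (Vec Nat zero) (succ (succ (succ (succ zero))))
observation: no redex remains anywhere in the term; it is its own normal form.


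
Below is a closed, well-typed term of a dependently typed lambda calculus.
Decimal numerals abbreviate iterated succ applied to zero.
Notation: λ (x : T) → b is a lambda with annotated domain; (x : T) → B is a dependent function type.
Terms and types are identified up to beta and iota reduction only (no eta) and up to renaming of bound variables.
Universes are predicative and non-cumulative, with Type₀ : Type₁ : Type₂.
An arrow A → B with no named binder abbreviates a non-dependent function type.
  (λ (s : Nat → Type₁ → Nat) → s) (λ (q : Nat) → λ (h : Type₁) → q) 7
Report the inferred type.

the term's type:
  Type₁ → Nat


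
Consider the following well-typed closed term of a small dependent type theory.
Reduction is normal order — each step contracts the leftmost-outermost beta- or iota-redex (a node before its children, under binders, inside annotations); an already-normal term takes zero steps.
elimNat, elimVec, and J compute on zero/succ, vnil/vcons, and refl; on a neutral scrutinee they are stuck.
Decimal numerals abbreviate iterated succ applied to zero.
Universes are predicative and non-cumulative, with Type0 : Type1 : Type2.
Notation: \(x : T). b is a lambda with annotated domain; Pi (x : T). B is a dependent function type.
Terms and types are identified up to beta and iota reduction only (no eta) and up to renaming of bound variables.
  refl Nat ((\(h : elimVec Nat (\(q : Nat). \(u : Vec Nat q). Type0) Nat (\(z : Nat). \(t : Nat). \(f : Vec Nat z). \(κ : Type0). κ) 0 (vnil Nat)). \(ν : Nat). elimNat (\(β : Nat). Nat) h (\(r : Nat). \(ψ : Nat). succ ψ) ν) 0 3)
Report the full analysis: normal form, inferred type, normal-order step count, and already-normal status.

reduced normal form:
  refl Nat 3
the term's type:
  Eq Nat 3 3
reduction steps (normal order): 12
already normal: no
first contracted redex: a beta-redex


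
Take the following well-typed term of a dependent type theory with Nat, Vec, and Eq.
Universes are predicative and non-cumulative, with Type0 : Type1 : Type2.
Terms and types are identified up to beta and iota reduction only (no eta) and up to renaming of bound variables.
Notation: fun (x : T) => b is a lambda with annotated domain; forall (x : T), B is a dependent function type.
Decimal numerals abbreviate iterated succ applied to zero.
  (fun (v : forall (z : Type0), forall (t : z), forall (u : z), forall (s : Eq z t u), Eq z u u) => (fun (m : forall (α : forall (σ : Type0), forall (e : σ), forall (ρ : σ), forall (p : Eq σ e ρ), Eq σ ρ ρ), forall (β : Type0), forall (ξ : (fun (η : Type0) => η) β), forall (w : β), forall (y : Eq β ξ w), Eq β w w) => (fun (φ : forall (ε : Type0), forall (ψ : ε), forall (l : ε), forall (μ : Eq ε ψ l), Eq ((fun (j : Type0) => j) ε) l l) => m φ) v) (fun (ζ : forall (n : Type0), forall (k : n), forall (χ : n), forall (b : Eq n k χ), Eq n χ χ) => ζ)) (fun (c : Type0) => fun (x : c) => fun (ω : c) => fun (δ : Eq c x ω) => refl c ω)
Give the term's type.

type:
  forall (v : Type0), forall (z : v), forall (t : v), forall (u : Eq v z t), Eq v t t


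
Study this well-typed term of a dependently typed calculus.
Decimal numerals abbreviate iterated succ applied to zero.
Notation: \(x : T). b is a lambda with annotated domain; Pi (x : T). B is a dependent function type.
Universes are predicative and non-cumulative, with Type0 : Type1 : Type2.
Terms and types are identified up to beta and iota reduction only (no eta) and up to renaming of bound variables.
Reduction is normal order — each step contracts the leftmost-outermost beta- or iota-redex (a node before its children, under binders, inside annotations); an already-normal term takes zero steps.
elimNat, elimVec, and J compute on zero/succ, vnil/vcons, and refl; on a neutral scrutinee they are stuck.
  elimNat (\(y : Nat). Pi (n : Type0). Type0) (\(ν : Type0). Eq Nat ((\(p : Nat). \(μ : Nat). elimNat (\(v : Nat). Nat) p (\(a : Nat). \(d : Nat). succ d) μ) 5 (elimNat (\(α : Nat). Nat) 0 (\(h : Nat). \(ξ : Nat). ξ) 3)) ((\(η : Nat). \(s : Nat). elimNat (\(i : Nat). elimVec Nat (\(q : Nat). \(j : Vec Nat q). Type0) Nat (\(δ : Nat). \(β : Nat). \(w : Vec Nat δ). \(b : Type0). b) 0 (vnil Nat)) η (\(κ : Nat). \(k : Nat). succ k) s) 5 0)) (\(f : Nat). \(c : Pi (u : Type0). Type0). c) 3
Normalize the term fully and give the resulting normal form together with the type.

reduced normal form:
  \(y : Type0). Eq Nat 5 5
type:
  Pi (y : Type0). Type0
observation: normalization takes exactly 26 steps under the normal-order strategy.


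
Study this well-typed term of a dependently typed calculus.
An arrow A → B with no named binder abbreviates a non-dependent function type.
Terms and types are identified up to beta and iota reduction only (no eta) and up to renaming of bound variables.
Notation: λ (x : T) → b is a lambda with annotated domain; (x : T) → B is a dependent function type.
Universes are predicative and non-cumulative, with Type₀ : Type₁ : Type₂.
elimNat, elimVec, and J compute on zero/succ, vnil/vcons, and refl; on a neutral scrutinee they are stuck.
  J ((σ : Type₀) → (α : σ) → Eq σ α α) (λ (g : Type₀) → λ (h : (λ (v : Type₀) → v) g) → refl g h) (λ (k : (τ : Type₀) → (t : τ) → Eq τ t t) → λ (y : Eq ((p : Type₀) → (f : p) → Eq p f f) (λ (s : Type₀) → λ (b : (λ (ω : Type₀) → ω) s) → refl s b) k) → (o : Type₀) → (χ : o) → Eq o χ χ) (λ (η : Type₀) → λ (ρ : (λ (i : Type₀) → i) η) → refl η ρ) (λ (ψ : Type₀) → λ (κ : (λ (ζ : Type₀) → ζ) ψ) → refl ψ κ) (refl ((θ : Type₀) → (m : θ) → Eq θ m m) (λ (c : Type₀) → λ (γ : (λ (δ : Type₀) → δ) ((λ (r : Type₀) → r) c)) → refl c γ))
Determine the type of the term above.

type:
  (σ : Type₀) → (α : σ) → Eq σ α α


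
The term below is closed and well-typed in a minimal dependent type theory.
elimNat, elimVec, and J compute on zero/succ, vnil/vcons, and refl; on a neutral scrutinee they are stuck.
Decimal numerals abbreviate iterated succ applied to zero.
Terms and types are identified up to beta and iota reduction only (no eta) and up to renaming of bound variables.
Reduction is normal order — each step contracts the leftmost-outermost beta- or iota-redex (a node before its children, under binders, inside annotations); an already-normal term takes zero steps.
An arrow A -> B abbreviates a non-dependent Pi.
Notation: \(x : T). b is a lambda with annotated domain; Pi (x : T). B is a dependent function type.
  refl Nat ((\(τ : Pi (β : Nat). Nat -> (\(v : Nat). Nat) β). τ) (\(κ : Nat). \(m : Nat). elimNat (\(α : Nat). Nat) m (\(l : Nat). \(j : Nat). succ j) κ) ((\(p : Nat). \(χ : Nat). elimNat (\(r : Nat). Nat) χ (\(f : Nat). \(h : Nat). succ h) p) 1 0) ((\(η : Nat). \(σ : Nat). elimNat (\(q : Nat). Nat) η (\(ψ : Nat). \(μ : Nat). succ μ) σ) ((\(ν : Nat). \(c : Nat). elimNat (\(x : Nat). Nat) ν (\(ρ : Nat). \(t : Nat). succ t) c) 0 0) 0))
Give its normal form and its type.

reduced normal form:
  refl Nat 1
the term's type:
  Eq Nat 1 1
observation: contracting a beta-redex first, the term normalizes in 19 steps.


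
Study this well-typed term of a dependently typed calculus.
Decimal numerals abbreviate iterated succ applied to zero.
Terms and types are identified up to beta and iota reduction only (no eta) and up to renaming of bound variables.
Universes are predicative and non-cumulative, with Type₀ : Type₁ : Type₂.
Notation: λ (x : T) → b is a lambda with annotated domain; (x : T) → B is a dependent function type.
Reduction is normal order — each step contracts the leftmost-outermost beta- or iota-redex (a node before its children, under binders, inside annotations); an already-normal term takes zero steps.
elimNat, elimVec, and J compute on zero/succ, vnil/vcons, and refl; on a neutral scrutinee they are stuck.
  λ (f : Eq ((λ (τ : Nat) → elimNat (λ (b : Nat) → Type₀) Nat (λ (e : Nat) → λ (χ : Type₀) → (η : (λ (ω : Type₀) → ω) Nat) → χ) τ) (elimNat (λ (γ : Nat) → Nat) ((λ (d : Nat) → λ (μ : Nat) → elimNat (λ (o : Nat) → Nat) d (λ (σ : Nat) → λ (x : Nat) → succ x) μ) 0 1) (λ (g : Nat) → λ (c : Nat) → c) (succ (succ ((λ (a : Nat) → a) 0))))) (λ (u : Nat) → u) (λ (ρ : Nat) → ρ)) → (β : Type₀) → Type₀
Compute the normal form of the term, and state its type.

resulting normal form:
  λ (f : Eq ((τ : Nat) → Nat) (λ (b : Nat) → b) (λ (e : Nat) → e)) → (χ : Type₀) → Type₀
type:
  (f : Eq ((τ : Nat) → Nat) (λ (b : Nat) → b) (λ (e : Nat) → e)) → Type₁


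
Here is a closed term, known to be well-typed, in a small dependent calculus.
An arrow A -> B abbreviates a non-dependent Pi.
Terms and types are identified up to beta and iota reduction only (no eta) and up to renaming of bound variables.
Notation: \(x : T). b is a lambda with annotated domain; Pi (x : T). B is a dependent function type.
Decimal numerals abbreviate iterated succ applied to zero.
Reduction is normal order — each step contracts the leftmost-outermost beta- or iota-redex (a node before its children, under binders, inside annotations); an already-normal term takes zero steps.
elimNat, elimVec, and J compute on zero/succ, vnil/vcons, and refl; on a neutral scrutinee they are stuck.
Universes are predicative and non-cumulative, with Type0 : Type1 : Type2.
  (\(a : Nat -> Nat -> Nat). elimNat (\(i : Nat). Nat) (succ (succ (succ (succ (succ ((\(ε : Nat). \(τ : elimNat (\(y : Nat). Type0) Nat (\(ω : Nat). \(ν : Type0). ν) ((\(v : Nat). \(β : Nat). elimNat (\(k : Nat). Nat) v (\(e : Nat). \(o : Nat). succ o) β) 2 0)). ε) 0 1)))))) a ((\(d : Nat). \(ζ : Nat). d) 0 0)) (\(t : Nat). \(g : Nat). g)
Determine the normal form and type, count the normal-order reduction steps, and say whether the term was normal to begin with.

normal form:
  5
type:
  Nat
steps to reach normal form (normal order): 6
started in normal form: no
first contracted redex: a beta-redex


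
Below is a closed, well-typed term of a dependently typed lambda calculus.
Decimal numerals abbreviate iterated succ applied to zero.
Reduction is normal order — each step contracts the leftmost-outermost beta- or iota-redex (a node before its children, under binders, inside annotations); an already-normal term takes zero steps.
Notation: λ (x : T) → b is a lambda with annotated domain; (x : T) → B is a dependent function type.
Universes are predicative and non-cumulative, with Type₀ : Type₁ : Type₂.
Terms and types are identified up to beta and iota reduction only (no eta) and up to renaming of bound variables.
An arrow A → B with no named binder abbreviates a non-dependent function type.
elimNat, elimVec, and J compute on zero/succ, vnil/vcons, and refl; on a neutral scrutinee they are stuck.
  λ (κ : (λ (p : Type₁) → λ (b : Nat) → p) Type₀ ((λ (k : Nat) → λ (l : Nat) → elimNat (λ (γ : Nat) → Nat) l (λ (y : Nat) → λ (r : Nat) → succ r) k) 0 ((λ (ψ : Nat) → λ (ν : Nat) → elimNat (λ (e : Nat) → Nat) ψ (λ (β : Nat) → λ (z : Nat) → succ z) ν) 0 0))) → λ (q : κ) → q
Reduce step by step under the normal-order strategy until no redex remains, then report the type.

normal-order reduction:
  λ (κ : (λ (p : Type₁) → λ (b : Nat) → p) Type₀ ((λ (k : Nat) → λ (l : Nat) → elimNat (λ (γ : Nat) → Nat) l (λ (y : Nat) → λ (r : Nat) → succ r) k) 0 ((λ (ψ : Nat) → λ (ν : Nat) → elimNat (λ (e : Nat) → Nat) ψ (λ (β : Nat) → λ (z : Nat) → succ z) ν) 0 0))) → λ (q : κ) → q
  ~> λ (κ : (λ (p : Nat) → Type₀) ((λ (b : Nat) → λ (k : Nat) → elimNat (λ (l : Nat) → Nat) k (λ (γ : Nat) → λ (y : Nat) → succ y) b) 0 ((λ (r : Nat) → λ (ψ : Nat) → elimNat (λ (ν : Nat) → Nat) r (λ (e : Nat) → λ (β : Nat) → succ β) ψ) 0 0))) → λ (z : κ) → z
  ~> λ (κ : Type₀) → λ (p : κ) → p
the term's type:
  (κ : Type₀) → κ → κ


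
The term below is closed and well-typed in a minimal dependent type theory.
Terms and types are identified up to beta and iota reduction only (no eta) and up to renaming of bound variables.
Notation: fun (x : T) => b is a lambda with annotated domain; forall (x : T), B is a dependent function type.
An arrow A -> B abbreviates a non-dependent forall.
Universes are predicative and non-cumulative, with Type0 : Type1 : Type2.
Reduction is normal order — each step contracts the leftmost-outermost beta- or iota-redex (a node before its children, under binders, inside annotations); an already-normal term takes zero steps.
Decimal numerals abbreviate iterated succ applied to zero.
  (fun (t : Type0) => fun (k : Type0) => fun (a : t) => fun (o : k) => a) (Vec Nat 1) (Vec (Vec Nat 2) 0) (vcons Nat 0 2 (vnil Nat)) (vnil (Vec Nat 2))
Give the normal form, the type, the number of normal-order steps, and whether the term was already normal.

reduced normal form:
  vcons Nat 0 2 (vnil Nat)
type:
  Vec Nat 1
reduction steps (normal order): 4
term was already normal: no
first contracted redex: a beta-redex


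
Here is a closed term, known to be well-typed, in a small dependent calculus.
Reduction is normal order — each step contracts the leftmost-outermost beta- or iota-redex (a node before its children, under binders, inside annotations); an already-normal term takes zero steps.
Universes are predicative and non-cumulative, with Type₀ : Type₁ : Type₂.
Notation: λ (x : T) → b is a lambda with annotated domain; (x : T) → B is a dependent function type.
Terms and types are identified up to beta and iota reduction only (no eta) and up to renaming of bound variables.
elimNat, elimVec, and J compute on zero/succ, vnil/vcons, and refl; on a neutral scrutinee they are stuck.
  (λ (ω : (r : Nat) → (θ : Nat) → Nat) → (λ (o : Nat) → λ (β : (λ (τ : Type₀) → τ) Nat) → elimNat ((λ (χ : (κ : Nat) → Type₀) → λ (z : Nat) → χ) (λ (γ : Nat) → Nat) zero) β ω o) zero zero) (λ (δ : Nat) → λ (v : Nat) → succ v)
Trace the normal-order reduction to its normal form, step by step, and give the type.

normal-order reduction sequence:
  (λ (ω : (r : Nat) → (θ : Nat) → Nat) → (λ (o : Nat) → λ (β : (λ (τ : Type₀) → τ) Nat) → elimNat ((λ (χ : (κ : Nat) → Type₀) → λ (z : Nat) → χ) (λ (γ : Nat) → Nat) zero) β ω o) zero zero) (λ (δ : Nat) → λ (v : Nat) → succ v)
  ~> (λ (ω : Nat) → λ (r : (λ (θ : Type₀) → θ) Nat) → elimNat ((λ (o : (β : Nat) → Type₀) → λ (τ : Nat) → o) (λ (χ : Nat) → Nat) zero) r (λ (κ : Nat) → λ (z : Nat) → succ z) ω) zero zero
  ~> (λ (ω : (λ (r : Type₀) → r) Nat) → elimNat ((λ (θ : (o : Nat) → Type₀) → λ (β : Nat) → θ) (λ (τ : Nat) → Nat) zero) ω (λ (χ : Nat) → λ (κ : Nat) → succ κ) zero) zero
  ~> elimNat ((λ (ω : (r : Nat) → Type₀) → λ (θ : Nat) → ω) (λ (o : Nat) → Nat) zero) zero (λ (β : Nat) → λ (τ : Nat) → succ τ) zero
  ~> zero
inferred type:
  Nat


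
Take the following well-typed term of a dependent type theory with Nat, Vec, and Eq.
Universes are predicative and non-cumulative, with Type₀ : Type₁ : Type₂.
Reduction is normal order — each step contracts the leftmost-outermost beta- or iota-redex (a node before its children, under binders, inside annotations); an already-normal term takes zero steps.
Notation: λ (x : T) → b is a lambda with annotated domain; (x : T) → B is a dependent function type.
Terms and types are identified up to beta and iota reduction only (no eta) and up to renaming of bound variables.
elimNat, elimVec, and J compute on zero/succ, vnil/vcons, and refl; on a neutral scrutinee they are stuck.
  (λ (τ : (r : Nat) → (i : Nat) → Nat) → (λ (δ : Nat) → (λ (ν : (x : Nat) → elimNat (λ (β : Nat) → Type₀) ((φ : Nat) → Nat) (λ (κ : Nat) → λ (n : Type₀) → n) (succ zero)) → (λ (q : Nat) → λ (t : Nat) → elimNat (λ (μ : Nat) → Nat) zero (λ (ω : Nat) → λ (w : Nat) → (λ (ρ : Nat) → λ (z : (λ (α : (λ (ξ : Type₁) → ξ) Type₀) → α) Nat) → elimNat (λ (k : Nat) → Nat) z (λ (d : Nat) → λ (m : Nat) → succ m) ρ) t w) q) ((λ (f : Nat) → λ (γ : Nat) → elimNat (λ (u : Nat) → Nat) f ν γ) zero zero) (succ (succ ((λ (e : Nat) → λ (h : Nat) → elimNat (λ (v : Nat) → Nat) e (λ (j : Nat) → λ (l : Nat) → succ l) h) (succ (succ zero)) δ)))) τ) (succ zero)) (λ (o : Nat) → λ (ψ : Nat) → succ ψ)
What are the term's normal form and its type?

reduced normal form:
  zero
the term's type:
  Nat


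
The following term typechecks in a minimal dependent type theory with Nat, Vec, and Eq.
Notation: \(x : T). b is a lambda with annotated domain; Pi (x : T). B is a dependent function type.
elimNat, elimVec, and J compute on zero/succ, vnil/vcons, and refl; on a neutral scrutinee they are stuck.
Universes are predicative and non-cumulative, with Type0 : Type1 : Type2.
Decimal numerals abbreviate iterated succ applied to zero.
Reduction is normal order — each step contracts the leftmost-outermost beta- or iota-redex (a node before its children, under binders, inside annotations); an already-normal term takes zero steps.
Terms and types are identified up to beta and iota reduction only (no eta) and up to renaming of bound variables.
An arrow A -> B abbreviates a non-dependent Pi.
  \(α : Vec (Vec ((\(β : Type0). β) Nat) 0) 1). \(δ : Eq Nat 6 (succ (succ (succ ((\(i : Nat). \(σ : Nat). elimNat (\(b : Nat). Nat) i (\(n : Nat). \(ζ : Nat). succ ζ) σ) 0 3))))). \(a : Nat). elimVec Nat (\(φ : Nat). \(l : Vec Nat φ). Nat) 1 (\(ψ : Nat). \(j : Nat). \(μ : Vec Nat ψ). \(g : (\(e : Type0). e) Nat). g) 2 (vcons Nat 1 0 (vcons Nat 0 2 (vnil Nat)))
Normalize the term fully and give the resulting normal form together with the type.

normal form:
  \(α : Vec (Vec Nat 0) 1). \(β : Eq Nat 6 6). \(δ : Nat). 1
the term's type:
  Vec (Vec Nat 0) 1 -> Eq Nat 6 6 -> Nat -> Nat


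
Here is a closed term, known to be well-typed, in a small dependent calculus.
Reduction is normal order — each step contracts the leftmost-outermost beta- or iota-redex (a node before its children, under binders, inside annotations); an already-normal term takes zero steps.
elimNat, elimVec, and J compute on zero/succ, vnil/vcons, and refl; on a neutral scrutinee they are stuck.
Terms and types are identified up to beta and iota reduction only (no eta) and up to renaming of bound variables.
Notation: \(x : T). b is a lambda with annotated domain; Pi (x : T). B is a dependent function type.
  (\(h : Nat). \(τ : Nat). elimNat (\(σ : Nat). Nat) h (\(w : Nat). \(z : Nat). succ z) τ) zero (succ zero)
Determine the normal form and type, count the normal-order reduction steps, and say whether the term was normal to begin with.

normal form:
  succ zero
the term's type:
  Nat
normal-order step count: 6
started in normal form: no
first contracted redex: a beta-redex


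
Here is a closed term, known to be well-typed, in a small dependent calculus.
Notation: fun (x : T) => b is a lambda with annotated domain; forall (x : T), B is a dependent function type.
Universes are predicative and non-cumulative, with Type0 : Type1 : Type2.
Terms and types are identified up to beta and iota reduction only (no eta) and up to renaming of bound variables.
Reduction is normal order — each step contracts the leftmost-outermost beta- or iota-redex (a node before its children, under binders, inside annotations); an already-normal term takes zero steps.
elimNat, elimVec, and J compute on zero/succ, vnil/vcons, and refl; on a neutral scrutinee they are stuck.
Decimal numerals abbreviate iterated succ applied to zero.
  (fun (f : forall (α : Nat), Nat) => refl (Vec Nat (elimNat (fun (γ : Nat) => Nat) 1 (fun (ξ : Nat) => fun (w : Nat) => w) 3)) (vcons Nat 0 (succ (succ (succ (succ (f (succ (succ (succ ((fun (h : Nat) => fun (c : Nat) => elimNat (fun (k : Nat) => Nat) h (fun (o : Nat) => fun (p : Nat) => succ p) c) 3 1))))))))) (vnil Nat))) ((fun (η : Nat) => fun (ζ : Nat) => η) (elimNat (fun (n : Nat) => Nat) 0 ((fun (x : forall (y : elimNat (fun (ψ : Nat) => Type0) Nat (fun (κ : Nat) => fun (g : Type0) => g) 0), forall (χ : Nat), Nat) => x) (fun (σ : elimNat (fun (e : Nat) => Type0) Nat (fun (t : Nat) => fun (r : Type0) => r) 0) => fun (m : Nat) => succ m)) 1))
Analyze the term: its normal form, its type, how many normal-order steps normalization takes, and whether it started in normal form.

normal form:
  refl (Vec Nat 1) (vcons Nat 0 5 (vnil Nat))
inferred type:
  Eq (Vec Nat 1) (vcons Nat 0 5 (vnil Nat)) (vcons Nat 0 5 (vnil Nat))
normal-order step count: 18
already normal: no
first redex: a beta-redex


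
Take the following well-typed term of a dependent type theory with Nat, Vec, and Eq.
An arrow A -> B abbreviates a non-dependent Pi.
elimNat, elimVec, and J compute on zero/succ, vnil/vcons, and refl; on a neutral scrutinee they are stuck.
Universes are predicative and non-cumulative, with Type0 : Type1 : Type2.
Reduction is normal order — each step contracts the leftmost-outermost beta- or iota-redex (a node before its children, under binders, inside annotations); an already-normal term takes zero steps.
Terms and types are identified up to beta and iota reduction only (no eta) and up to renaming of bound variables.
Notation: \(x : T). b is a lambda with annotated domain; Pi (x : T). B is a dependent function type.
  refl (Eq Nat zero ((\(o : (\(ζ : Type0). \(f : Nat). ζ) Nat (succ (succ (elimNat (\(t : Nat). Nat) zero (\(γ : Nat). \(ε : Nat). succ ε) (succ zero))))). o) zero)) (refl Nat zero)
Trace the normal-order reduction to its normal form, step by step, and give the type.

normal-order reduction:
  refl (Eq Nat zero ((\(o : (\(ζ : Type0). \(f : Nat). ζ) Nat (succ (succ (elimNat (\(t : Nat). Nat) zero (\(γ : Nat). \(ε : Nat). succ ε) (succ zero))))). o) zero)) (refl Nat zero)
  ~> refl (Eq Nat zero zero) (refl Nat zero)
type:
  Eq (Eq Nat zero zero) (refl Nat zero) (refl Nat zero)


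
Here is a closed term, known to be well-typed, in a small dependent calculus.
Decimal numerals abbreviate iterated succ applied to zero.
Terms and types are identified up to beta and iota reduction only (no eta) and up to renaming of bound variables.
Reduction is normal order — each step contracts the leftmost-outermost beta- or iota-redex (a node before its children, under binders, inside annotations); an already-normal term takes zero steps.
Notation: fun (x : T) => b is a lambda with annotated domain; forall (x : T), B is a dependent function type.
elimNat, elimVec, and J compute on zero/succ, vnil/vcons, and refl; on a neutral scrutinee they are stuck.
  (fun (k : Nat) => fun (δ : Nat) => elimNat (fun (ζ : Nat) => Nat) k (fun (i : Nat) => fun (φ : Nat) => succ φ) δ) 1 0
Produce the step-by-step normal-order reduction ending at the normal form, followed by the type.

reduction (normal order):
  (fun (k : Nat) => fun (δ : Nat) => elimNat (fun (ζ : Nat) => Nat) k (fun (i : Nat) => fun (φ : Nat) => succ φ) δ) 1 0
  ~> (fun (k : Nat) => elimNat (fun (δ : Nat) => Nat) 1 (fun (ζ : Nat) => fun (i : Nat) => succ i) k) 0
  ~> elimNat (fun (k : Nat) => Nat) 1 (fun (δ : Nat) => fun (ζ : Nat) => succ ζ) 0
  ~> 1
inferred type:
  Nat


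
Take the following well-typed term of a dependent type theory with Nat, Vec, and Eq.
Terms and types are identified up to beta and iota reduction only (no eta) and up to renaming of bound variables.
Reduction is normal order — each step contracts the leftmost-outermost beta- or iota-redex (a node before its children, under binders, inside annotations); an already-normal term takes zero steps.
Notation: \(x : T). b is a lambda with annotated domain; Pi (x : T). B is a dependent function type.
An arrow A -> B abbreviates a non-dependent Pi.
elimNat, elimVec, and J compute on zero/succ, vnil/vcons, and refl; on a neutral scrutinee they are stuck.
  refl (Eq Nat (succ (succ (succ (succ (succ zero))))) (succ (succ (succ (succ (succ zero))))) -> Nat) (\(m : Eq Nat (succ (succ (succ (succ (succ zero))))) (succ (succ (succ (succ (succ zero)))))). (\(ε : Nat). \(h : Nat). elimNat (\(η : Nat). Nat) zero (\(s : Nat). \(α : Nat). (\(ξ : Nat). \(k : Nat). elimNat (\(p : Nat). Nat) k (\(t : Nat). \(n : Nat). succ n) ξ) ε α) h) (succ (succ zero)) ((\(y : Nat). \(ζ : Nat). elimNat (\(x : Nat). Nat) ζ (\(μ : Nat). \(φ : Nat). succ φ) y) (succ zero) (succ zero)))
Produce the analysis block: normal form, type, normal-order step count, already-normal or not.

resulting normal form:
  refl (Eq Nat (succ (succ (succ (succ (succ zero))))) (succ (succ (succ (succ (succ zero))))) -> Nat) (\(m : Eq Nat (succ (succ (succ (succ (succ zero))))) (succ (succ (succ (succ (succ zero)))))). succ (succ (succ (succ zero))))
type:
  Eq (Eq Nat (succ (succ (succ (succ (succ zero))))) (succ (succ (succ (succ (succ zero))))) -> Nat) (\(m : Eq Nat (succ (succ (succ (succ (succ zero))))) (succ (succ (succ (succ (succ zero)))))). succ (succ (succ (succ zero)))) (\(ε : Eq Nat (succ (succ (succ (succ (succ zero))))) (succ (succ (succ (succ (succ zero)))))). succ (succ (succ (succ zero))))
steps to reach normal form (normal order): 24
term was already normal: no
first contracted redex: a beta-redex


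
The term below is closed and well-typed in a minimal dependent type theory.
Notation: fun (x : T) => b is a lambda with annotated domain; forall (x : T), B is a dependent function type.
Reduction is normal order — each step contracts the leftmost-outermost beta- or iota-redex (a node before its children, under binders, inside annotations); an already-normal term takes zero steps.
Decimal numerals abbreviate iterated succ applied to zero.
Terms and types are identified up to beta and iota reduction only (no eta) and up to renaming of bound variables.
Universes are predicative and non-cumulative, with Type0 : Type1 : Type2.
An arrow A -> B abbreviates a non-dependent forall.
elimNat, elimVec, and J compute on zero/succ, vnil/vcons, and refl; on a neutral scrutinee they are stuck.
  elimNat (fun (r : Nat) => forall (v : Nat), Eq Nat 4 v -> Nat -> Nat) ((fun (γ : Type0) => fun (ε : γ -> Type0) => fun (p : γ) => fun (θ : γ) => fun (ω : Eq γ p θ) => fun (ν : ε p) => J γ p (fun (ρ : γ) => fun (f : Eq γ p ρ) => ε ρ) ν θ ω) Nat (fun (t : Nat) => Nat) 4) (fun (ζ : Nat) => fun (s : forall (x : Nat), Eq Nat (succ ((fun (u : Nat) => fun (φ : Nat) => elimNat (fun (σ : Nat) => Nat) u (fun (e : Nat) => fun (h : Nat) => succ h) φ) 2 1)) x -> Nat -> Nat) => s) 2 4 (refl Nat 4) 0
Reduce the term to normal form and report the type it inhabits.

normal form:
  0
the term's type:
  Nat
observation: the leftmost-outermost redex is an elimNat iota-redex, and normalization takes 14 steps.


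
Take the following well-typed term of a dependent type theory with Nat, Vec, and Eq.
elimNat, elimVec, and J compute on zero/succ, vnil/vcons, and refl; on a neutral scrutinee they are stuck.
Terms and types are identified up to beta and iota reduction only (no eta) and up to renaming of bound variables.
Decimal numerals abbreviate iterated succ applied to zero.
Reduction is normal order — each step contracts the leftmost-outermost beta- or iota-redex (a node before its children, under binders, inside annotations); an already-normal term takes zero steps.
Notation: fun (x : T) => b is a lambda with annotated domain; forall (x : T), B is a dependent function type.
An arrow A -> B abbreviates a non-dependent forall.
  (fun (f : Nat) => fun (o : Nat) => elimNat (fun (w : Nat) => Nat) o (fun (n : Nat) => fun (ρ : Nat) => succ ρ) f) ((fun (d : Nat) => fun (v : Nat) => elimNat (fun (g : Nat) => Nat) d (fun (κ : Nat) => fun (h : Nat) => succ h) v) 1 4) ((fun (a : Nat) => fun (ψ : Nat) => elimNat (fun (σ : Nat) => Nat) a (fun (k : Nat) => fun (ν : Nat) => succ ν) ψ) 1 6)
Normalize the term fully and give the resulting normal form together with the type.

reduced normal form:
  12
type:
  Nat
observation: 54 normal-order steps separate the term from its normal form.


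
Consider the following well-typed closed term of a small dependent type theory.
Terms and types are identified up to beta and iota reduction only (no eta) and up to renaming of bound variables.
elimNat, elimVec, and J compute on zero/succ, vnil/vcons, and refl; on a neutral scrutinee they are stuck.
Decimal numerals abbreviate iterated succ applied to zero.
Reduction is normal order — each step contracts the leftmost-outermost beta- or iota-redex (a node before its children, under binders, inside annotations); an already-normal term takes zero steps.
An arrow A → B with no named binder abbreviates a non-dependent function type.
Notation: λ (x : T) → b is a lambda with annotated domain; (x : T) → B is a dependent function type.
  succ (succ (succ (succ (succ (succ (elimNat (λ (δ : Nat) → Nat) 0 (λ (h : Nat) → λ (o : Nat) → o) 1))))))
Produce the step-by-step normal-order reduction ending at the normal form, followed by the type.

normal-order reduction sequence:
  succ (succ (succ (succ (succ (succ (elimNat (λ (δ : Nat) → Nat) 0 (λ (h : Nat) → λ (o : Nat) → o) 1))))))
  ~> succ (succ (succ (succ (succ (succ ((λ (δ : Nat) → λ (h : Nat) → h) 0 (elimNat (λ (o : Nat) → Nat) 0 (λ (κ : Nat) → λ (ξ : Nat) → ξ) 0)))))))
  ~> succ (succ (succ (succ (succ (succ ((λ (δ : Nat) → δ) (elimNat (λ (h : Nat) → Nat) 0 (λ (o : Nat) → λ (κ : Nat) → κ) 0)))))))
  ~> succ (succ (succ (succ (succ (succ (elimNat (λ (δ : Nat) → Nat) 0 (λ (h : Nat) → λ (o : Nat) → o) 0))))))
  ~> 6
inferred type:
  Nat


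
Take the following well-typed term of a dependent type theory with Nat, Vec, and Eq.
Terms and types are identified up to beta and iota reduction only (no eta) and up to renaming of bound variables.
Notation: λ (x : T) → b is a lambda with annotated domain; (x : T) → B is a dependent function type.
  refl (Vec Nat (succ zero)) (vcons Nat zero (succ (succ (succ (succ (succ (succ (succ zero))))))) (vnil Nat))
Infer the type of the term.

type:
  Eq (Vec Nat (succ zero)) (vcons Nat zero (succ (succ (succ (succ (succ (succ (succ zero))))))) (vnil Nat)) (vcons Nat zero (succ (succ (succ (succ (succ (succ (succ zero))))))) (vnil Nat))


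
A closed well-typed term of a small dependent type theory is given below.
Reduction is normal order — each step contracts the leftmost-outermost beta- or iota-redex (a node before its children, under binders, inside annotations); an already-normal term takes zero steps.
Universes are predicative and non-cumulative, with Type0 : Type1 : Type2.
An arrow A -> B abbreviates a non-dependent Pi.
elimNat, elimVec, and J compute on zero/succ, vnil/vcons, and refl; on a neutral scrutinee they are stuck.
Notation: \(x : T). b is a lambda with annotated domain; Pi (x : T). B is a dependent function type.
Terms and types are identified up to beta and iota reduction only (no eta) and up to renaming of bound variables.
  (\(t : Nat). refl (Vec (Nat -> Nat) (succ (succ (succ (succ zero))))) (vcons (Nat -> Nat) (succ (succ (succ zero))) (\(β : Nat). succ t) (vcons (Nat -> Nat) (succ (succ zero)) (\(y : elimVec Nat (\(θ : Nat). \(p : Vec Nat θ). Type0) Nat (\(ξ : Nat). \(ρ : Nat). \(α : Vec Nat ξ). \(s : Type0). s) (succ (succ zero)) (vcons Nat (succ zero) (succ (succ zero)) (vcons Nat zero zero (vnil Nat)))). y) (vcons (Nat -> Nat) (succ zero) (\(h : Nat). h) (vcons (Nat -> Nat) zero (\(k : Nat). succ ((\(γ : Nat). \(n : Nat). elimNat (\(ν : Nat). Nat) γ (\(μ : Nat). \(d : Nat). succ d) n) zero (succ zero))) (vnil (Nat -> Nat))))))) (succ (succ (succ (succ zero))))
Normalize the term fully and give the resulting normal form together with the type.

normal form:
  refl (Vec (Nat -> Nat) (succ (succ (succ (succ zero))))) (vcons (Nat -> Nat) (succ (succ (succ zero))) (\(t : Nat). succ (succ (succ (succ (succ zero))))) (vcons (Nat -> Nat) (succ (succ zero)) (\(β : Nat). β) (vcons (Nat -> Nat) (succ zero) (\(y : Nat). y) (vcons (Nat -> Nat) zero (\(θ : Nat). succ (succ zero)) (vnil (Nat -> Nat))))))
type:
  Eq (Vec (Nat -> Nat) (succ (succ (succ (succ zero))))) (vcons (Nat -> Nat) (succ (succ (succ zero))) (\(t : Nat). succ (succ (succ (succ (succ zero))))) (vcons (Nat -> Nat) (succ (succ zero)) (\(β : Nat). β) (vcons (Nat -> Nat) (succ zero) (\(y : Nat). y) (vcons (Nat -> Nat) zero (\(θ : Nat). succ (succ zero)) (vnil (Nat -> Nat)))))) (vcons (Nat -> Nat) (succ (succ (succ zero))) (\(p : Nat). succ (succ (succ (succ (succ zero))))) (vcons (Nat -> Nat) (succ (succ zero)) (\(ξ : Nat). ξ) (vcons (Nat -> Nat) (succ zero) (\(ρ : Nat). ρ) (vcons (Nat -> Nat) zero (\(α : Nat). succ (succ zero)) (vnil (Nat -> Nat))))))
observation: the term reaches its normal form after 18 normal-order steps.
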